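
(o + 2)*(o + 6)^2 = o^3 + 14*o^2 + 60*o + 72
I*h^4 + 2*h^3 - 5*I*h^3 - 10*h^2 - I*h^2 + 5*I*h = h*(h - 5)*(h - I)*(I*h + 1)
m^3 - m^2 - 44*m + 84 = (m - 6)*(m - 2)*(m + 7)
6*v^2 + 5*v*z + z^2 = (2*v + z)*(3*v + z)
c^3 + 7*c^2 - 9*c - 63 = (c - 3)*(c + 3)*(c + 7)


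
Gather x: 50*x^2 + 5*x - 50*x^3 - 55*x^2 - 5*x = -50*x^3 - 5*x^2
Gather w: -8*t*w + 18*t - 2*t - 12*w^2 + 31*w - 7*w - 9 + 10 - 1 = 16*t - 12*w^2 + w*(24 - 8*t)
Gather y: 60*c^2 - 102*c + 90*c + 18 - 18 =60*c^2 - 12*c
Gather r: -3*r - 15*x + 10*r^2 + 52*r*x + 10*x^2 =10*r^2 + r*(52*x - 3) + 10*x^2 - 15*x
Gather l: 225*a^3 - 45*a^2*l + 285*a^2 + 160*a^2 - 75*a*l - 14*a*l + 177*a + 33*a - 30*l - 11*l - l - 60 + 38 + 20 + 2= 225*a^3 + 445*a^2 + 210*a + l*(-45*a^2 - 89*a - 42)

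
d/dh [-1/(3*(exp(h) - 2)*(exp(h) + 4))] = 2*(exp(h) + 1)*exp(h)/(3*(exp(h) - 2)^2*(exp(h) + 4)^2)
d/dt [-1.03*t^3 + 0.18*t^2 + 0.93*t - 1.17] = -3.09*t^2 + 0.36*t + 0.93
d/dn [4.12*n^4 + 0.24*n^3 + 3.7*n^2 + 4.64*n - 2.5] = 16.48*n^3 + 0.72*n^2 + 7.4*n + 4.64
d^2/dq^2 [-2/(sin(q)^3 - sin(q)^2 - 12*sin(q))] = 2*(9*sin(q)^3 - 11*sin(q)^2 - 32*sin(q) + 52 + 210/sin(q) - 72/sin(q)^2 - 288/sin(q)^3)/((sin(q) - 4)^3*(sin(q) + 3)^3)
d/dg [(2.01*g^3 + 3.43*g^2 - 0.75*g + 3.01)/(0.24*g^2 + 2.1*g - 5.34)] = (0.4824*g^4 + 8.442*g^3 - 24.8172*g^2 - 38.0772*g - 2.316)/(0.0576*g^4 + 1.008*g^3 + 1.8468*g^2 - 22.428*g + 28.5156)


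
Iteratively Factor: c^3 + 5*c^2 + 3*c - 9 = (c + 3)*(c^2 + 2*c - 3) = (c + 3)^2*(c - 1)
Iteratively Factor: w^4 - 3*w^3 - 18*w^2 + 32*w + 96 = (w - 4)*(w^3 + w^2 - 14*w - 24) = (w - 4)^2*(w^2 + 5*w + 6) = (w - 4)^2*(w + 3)*(w + 2)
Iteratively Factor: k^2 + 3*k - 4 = (k - 1)*(k + 4)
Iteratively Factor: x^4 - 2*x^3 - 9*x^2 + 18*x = (x - 3)*(x^3 + x^2 - 6*x) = (x - 3)*(x - 2)*(x^2 + 3*x) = x*(x - 3)*(x - 2)*(x + 3)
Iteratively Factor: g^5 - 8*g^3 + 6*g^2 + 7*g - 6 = (g + 1)*(g^4 - g^3 - 7*g^2 + 13*g - 6) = (g - 1)*(g + 1)*(g^3 - 7*g + 6) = (g - 1)*(g + 1)*(g + 3)*(g^2 - 3*g + 2) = (g - 1)^2*(g + 1)*(g + 3)*(g - 2)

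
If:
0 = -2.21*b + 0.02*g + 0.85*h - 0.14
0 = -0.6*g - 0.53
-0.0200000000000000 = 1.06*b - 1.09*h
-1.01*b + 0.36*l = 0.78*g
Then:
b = -0.10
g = -0.88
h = -0.08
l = -2.20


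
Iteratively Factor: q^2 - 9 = (q + 3)*(q - 3)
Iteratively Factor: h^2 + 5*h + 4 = (h + 1)*(h + 4)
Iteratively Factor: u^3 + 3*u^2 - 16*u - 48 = (u + 3)*(u^2 - 16) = (u - 4)*(u + 3)*(u + 4)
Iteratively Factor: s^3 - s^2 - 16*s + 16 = (s - 1)*(s^2 - 16) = (s - 1)*(s + 4)*(s - 4)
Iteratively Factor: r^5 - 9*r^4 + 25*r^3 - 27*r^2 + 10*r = (r - 5)*(r^4 - 4*r^3 + 5*r^2 - 2*r) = (r - 5)*(r - 1)*(r^3 - 3*r^2 + 2*r) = r*(r - 5)*(r - 1)*(r^2 - 3*r + 2) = r*(r - 5)*(r - 2)*(r - 1)*(r - 1)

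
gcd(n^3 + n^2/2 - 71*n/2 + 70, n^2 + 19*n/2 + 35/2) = n + 7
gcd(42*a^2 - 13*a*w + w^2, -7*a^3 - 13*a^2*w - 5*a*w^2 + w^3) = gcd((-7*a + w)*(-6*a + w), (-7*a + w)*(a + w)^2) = -7*a + w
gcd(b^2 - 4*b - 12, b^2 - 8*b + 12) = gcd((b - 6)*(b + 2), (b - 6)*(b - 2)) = b - 6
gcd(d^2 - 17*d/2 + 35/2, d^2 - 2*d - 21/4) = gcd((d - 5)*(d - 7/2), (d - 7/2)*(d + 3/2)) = d - 7/2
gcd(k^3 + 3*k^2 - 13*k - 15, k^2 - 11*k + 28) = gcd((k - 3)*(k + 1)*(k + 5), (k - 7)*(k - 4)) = 1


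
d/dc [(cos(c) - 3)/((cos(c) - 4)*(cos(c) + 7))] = (cos(c)^2 - 6*cos(c) + 19)*sin(c)/((cos(c) - 4)^2*(cos(c) + 7)^2)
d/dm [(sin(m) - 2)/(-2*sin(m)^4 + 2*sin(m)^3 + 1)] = (6*sin(m)^4 - 20*sin(m)^3 + 12*sin(m)^2 + 1)*cos(m)/(-2*sin(m)^4 + 2*sin(m)^3 + 1)^2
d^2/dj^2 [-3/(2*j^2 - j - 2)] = 6*(-4*j^2 + 2*j + (4*j - 1)^2 + 4)/(-2*j^2 + j + 2)^3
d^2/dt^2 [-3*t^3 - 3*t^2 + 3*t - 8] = -18*t - 6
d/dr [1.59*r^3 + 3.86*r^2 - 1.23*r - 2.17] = 4.77*r^2 + 7.72*r - 1.23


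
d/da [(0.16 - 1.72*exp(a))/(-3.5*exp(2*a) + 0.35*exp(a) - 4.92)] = (-6.02*exp(2*a) + 1.12*exp(a) + 8.4064)*exp(a)/(12.25*exp(4*a) - 2.45*exp(3*a) + 34.5625*exp(2*a) - 3.444*exp(a) + 24.2064)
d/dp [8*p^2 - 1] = 16*p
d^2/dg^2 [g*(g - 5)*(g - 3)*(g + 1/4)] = 12*g^2 - 93*g/2 + 26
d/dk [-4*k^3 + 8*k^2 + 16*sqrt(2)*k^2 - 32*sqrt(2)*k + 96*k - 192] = -12*k^2 + 16*k + 32*sqrt(2)*k - 32*sqrt(2) + 96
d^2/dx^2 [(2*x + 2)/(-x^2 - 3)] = 4*(-4*x^2*(x + 1) + (3*x + 1)*(x^2 + 3))/(x^2 + 3)^3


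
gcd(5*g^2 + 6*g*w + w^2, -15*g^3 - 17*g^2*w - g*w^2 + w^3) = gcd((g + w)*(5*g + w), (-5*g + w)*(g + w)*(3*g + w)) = g + w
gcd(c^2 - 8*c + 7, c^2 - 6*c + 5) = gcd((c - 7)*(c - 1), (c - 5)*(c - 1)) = c - 1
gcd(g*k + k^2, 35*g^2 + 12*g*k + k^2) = 1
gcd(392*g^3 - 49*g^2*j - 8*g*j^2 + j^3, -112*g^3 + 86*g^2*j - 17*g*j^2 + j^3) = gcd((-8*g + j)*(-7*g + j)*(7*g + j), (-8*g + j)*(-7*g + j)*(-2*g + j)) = 56*g^2 - 15*g*j + j^2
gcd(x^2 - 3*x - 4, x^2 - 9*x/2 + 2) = x - 4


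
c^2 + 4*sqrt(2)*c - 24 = (c - 2*sqrt(2))*(c + 6*sqrt(2))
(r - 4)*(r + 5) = r^2 + r - 20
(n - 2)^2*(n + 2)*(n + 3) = n^4 + n^3 - 10*n^2 - 4*n + 24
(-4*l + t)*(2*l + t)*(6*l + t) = -48*l^3 - 20*l^2*t + 4*l*t^2 + t^3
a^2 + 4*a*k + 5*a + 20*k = (a + 5)*(a + 4*k)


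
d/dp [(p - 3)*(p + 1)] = 2*p - 2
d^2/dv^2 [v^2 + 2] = 2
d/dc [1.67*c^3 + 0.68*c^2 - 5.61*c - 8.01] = 5.01*c^2 + 1.36*c - 5.61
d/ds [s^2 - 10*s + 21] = 2*s - 10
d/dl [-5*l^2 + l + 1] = 1 - 10*l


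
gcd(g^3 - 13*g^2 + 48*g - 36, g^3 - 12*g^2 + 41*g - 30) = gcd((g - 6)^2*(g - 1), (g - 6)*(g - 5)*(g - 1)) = g^2 - 7*g + 6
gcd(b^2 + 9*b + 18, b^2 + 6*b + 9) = b + 3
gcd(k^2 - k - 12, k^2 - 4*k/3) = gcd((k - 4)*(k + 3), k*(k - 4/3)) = 1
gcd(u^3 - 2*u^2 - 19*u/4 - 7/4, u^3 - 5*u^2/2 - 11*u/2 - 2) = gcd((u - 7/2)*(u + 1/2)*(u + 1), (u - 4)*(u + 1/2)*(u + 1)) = u^2 + 3*u/2 + 1/2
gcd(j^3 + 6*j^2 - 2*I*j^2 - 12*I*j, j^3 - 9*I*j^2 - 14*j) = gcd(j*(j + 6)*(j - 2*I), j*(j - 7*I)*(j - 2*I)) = j^2 - 2*I*j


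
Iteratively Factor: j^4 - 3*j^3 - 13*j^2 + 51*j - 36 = (j + 4)*(j^3 - 7*j^2 + 15*j - 9) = (j - 1)*(j + 4)*(j^2 - 6*j + 9) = (j - 3)*(j - 1)*(j + 4)*(j - 3)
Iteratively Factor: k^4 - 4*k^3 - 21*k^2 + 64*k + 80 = (k + 4)*(k^3 - 8*k^2 + 11*k + 20) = (k - 4)*(k + 4)*(k^2 - 4*k - 5) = (k - 5)*(k - 4)*(k + 4)*(k + 1)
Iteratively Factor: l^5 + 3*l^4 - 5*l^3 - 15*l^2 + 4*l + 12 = (l - 2)*(l^4 + 5*l^3 + 5*l^2 - 5*l - 6) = (l - 2)*(l - 1)*(l^3 + 6*l^2 + 11*l + 6) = (l - 2)*(l - 1)*(l + 2)*(l^2 + 4*l + 3) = (l - 2)*(l - 1)*(l + 1)*(l + 2)*(l + 3)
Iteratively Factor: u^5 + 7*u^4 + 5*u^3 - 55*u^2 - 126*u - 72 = (u + 4)*(u^4 + 3*u^3 - 7*u^2 - 27*u - 18) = (u + 1)*(u + 4)*(u^3 + 2*u^2 - 9*u - 18) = (u + 1)*(u + 2)*(u + 4)*(u^2 - 9) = (u + 1)*(u + 2)*(u + 3)*(u + 4)*(u - 3)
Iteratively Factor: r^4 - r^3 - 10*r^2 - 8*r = (r + 1)*(r^3 - 2*r^2 - 8*r) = (r - 4)*(r + 1)*(r^2 + 2*r) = r*(r - 4)*(r + 1)*(r + 2)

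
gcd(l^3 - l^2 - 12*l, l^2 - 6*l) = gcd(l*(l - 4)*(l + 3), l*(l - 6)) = l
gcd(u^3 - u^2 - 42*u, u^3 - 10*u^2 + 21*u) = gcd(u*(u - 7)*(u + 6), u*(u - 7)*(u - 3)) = u^2 - 7*u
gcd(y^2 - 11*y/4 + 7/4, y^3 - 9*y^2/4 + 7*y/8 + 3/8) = y - 1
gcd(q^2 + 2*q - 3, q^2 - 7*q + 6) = q - 1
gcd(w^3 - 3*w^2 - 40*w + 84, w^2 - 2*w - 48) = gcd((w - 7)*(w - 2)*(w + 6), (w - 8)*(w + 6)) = w + 6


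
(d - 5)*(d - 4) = d^2 - 9*d + 20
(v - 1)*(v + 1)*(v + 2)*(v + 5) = v^4 + 7*v^3 + 9*v^2 - 7*v - 10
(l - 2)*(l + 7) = l^2 + 5*l - 14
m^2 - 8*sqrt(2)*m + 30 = (m - 5*sqrt(2))*(m - 3*sqrt(2))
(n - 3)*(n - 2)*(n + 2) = n^3 - 3*n^2 - 4*n + 12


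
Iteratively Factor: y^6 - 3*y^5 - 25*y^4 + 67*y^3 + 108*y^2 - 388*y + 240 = (y - 2)*(y^5 - y^4 - 27*y^3 + 13*y^2 + 134*y - 120) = (y - 2)*(y - 1)*(y^4 - 27*y^2 - 14*y + 120) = (y - 2)*(y - 1)*(y + 4)*(y^3 - 4*y^2 - 11*y + 30) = (y - 2)^2*(y - 1)*(y + 4)*(y^2 - 2*y - 15) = (y - 5)*(y - 2)^2*(y - 1)*(y + 4)*(y + 3)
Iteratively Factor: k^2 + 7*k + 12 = (k + 4)*(k + 3)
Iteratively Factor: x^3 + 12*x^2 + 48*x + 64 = (x + 4)*(x^2 + 8*x + 16) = (x + 4)^2*(x + 4)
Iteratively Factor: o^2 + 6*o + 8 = (o + 2)*(o + 4)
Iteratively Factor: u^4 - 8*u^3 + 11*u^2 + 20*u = (u)*(u^3 - 8*u^2 + 11*u + 20) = u*(u + 1)*(u^2 - 9*u + 20) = u*(u - 4)*(u + 1)*(u - 5)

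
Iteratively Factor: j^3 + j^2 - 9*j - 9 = (j + 3)*(j^2 - 2*j - 3) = (j + 1)*(j + 3)*(j - 3)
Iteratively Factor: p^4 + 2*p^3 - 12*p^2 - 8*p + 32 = (p - 2)*(p^3 + 4*p^2 - 4*p - 16) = (p - 2)*(p + 4)*(p^2 - 4) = (p - 2)^2*(p + 4)*(p + 2)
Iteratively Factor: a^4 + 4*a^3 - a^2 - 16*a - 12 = (a - 2)*(a^3 + 6*a^2 + 11*a + 6) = (a - 2)*(a + 3)*(a^2 + 3*a + 2) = (a - 2)*(a + 1)*(a + 3)*(a + 2)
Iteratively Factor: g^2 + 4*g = (g)*(g + 4)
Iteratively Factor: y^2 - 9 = (y + 3)*(y - 3)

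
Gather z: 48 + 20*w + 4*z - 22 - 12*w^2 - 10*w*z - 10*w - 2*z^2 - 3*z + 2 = -12*w^2 + 10*w - 2*z^2 + z*(1 - 10*w) + 28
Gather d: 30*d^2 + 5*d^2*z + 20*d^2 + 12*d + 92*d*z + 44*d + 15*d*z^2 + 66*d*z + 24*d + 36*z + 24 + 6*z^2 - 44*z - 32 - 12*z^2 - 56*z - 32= d^2*(5*z + 50) + d*(15*z^2 + 158*z + 80) - 6*z^2 - 64*z - 40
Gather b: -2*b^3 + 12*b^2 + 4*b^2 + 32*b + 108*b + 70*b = -2*b^3 + 16*b^2 + 210*b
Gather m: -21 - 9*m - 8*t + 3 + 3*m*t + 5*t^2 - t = m*(3*t - 9) + 5*t^2 - 9*t - 18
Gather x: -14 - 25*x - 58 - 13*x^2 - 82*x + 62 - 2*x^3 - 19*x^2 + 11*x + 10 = -2*x^3 - 32*x^2 - 96*x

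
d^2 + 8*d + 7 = (d + 1)*(d + 7)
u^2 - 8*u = u*(u - 8)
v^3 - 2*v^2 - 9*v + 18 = (v - 3)*(v - 2)*(v + 3)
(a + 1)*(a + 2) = a^2 + 3*a + 2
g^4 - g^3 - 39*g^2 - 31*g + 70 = (g - 7)*(g - 1)*(g + 2)*(g + 5)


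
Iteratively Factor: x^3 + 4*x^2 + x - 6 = (x + 3)*(x^2 + x - 2) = (x + 2)*(x + 3)*(x - 1)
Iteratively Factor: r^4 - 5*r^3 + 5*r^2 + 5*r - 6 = (r - 3)*(r^3 - 2*r^2 - r + 2) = (r - 3)*(r - 1)*(r^2 - r - 2) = (r - 3)*(r - 2)*(r - 1)*(r + 1)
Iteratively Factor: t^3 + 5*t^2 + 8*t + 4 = (t + 2)*(t^2 + 3*t + 2) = (t + 2)^2*(t + 1)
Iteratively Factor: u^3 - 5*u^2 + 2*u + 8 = (u - 4)*(u^2 - u - 2) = (u - 4)*(u + 1)*(u - 2)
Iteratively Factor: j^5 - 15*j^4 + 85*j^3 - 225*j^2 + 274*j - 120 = (j - 4)*(j^4 - 11*j^3 + 41*j^2 - 61*j + 30) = (j - 4)*(j - 3)*(j^3 - 8*j^2 + 17*j - 10) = (j - 4)*(j - 3)*(j - 1)*(j^2 - 7*j + 10) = (j - 4)*(j - 3)*(j - 2)*(j - 1)*(j - 5)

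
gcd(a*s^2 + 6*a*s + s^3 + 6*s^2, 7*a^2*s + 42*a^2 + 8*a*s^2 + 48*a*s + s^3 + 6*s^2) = a*s + 6*a + s^2 + 6*s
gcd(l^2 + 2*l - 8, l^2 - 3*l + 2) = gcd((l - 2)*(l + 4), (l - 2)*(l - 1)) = l - 2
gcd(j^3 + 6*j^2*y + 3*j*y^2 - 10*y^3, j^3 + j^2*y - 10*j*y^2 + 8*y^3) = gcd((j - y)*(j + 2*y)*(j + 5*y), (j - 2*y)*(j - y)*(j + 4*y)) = -j + y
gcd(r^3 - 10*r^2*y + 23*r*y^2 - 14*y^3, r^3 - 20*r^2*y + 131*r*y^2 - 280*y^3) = -r + 7*y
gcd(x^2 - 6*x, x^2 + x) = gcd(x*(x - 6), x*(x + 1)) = x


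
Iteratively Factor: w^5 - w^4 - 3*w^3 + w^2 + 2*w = (w - 1)*(w^4 - 3*w^2 - 2*w) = (w - 2)*(w - 1)*(w^3 + 2*w^2 + w) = (w - 2)*(w - 1)*(w + 1)*(w^2 + w) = (w - 2)*(w - 1)*(w + 1)^2*(w)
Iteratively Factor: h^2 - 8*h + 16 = (h - 4)*(h - 4)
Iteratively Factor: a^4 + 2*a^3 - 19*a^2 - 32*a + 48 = (a - 1)*(a^3 + 3*a^2 - 16*a - 48) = (a - 1)*(a + 4)*(a^2 - a - 12) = (a - 4)*(a - 1)*(a + 4)*(a + 3)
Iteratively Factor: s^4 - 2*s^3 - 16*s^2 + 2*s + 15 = (s - 1)*(s^3 - s^2 - 17*s - 15) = (s - 5)*(s - 1)*(s^2 + 4*s + 3) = (s - 5)*(s - 1)*(s + 3)*(s + 1)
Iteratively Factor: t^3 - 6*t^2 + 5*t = (t - 1)*(t^2 - 5*t) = t*(t - 1)*(t - 5)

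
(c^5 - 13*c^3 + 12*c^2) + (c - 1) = c^5 - 13*c^3 + 12*c^2 + c - 1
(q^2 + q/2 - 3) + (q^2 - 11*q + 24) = 2*q^2 - 21*q/2 + 21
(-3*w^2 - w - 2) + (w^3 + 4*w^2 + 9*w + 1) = w^3 + w^2 + 8*w - 1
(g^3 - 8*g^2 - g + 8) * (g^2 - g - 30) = g^5 - 9*g^4 - 23*g^3 + 249*g^2 + 22*g - 240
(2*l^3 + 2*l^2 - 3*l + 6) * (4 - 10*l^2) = -20*l^5 - 20*l^4 + 38*l^3 - 52*l^2 - 12*l + 24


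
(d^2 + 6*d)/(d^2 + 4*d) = (d + 6)/(d + 4)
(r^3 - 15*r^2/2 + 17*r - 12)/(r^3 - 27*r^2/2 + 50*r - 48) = (r - 2)/(r - 8)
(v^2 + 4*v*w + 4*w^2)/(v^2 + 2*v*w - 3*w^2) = (v^2 + 4*v*w + 4*w^2)/(v^2 + 2*v*w - 3*w^2)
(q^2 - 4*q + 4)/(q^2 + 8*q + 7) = (q^2 - 4*q + 4)/(q^2 + 8*q + 7)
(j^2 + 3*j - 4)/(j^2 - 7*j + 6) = (j + 4)/(j - 6)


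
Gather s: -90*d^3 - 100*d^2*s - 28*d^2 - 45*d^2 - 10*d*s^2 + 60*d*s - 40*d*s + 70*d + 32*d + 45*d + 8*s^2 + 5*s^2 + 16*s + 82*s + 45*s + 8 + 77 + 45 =-90*d^3 - 73*d^2 + 147*d + s^2*(13 - 10*d) + s*(-100*d^2 + 20*d + 143) + 130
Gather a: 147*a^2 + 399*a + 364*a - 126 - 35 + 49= 147*a^2 + 763*a - 112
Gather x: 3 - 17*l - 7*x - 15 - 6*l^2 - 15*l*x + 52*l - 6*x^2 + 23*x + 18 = -6*l^2 + 35*l - 6*x^2 + x*(16 - 15*l) + 6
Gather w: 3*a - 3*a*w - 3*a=-3*a*w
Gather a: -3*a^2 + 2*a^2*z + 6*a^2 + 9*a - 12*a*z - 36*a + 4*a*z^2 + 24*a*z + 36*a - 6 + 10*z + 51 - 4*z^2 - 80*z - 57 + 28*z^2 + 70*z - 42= a^2*(2*z + 3) + a*(4*z^2 + 12*z + 9) + 24*z^2 - 54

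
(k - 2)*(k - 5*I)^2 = k^3 - 2*k^2 - 10*I*k^2 - 25*k + 20*I*k + 50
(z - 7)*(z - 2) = z^2 - 9*z + 14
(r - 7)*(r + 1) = r^2 - 6*r - 7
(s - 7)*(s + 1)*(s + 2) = s^3 - 4*s^2 - 19*s - 14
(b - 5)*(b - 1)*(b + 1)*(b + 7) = b^4 + 2*b^3 - 36*b^2 - 2*b + 35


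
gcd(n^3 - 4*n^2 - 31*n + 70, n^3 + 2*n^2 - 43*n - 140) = n^2 - 2*n - 35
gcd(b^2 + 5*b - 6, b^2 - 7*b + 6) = b - 1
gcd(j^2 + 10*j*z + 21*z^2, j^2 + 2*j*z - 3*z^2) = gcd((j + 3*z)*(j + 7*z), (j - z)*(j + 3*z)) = j + 3*z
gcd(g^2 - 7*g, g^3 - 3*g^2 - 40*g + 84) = g - 7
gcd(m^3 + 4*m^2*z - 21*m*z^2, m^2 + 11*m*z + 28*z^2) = m + 7*z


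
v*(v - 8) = v^2 - 8*v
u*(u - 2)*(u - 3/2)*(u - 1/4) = u^4 - 15*u^3/4 + 31*u^2/8 - 3*u/4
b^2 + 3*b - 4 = (b - 1)*(b + 4)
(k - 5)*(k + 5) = k^2 - 25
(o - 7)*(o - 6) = o^2 - 13*o + 42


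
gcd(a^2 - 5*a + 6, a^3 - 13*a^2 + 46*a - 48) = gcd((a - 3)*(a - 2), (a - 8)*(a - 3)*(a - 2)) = a^2 - 5*a + 6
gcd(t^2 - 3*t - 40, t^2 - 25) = t + 5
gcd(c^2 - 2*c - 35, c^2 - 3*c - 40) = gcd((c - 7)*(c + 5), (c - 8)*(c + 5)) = c + 5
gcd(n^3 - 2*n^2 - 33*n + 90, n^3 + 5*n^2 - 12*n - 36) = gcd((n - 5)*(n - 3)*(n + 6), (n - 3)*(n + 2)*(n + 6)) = n^2 + 3*n - 18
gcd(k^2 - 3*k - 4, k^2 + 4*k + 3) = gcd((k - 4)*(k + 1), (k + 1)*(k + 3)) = k + 1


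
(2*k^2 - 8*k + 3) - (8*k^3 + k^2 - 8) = -8*k^3 + k^2 - 8*k + 11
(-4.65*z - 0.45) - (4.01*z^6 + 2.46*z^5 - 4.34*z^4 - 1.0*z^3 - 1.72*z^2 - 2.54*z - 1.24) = -4.01*z^6 - 2.46*z^5 + 4.34*z^4 + 1.0*z^3 + 1.72*z^2 - 2.11*z + 0.79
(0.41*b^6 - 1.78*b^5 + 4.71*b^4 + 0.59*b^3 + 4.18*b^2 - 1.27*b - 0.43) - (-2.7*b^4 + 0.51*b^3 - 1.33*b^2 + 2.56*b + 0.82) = 0.41*b^6 - 1.78*b^5 + 7.41*b^4 + 0.08*b^3 + 5.51*b^2 - 3.83*b - 1.25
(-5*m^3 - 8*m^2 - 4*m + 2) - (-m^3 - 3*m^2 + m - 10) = -4*m^3 - 5*m^2 - 5*m + 12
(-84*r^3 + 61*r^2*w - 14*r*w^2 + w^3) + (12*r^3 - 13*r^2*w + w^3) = -72*r^3 + 48*r^2*w - 14*r*w^2 + 2*w^3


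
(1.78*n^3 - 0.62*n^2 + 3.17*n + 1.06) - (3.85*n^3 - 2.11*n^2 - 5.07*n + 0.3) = -2.07*n^3 + 1.49*n^2 + 8.24*n + 0.76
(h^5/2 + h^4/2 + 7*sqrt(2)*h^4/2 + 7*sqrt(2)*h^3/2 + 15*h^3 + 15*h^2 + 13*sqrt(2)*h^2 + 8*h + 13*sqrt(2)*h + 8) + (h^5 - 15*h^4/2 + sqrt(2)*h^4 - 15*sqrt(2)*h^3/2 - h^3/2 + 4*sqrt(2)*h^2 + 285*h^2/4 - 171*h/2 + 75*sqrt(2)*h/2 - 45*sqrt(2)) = 3*h^5/2 - 7*h^4 + 9*sqrt(2)*h^4/2 - 4*sqrt(2)*h^3 + 29*h^3/2 + 17*sqrt(2)*h^2 + 345*h^2/4 - 155*h/2 + 101*sqrt(2)*h/2 - 45*sqrt(2) + 8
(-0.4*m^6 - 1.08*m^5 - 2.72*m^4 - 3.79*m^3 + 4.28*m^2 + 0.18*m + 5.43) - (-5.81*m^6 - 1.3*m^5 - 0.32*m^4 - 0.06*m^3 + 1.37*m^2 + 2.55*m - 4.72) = 5.41*m^6 + 0.22*m^5 - 2.4*m^4 - 3.73*m^3 + 2.91*m^2 - 2.37*m + 10.15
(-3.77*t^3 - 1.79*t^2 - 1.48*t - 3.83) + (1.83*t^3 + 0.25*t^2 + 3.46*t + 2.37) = -1.94*t^3 - 1.54*t^2 + 1.98*t - 1.46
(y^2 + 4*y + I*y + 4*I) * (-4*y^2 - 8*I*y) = -4*y^4 - 16*y^3 - 12*I*y^3 + 8*y^2 - 48*I*y^2 + 32*y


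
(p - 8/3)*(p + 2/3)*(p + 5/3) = p^3 - p^2/3 - 46*p/9 - 80/27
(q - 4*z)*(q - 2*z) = q^2 - 6*q*z + 8*z^2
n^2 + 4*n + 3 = (n + 1)*(n + 3)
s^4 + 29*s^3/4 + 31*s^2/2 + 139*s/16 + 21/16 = (s + 1/4)*(s + 1/2)*(s + 3)*(s + 7/2)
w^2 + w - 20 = (w - 4)*(w + 5)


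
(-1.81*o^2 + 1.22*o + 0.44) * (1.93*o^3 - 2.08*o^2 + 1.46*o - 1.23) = -3.4933*o^5 + 6.1194*o^4 - 4.331*o^3 + 3.0923*o^2 - 0.8582*o - 0.5412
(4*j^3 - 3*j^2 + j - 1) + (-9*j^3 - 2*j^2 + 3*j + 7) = -5*j^3 - 5*j^2 + 4*j + 6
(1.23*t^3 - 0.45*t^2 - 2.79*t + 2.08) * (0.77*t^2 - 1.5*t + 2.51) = 0.9471*t^5 - 2.1915*t^4 + 1.614*t^3 + 4.6571*t^2 - 10.1229*t + 5.2208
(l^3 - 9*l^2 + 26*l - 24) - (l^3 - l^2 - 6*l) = -8*l^2 + 32*l - 24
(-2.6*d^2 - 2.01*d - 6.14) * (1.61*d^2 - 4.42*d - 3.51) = -4.186*d^4 + 8.2559*d^3 + 8.1248*d^2 + 34.1939*d + 21.5514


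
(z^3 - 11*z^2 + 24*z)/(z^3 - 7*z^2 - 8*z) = (z - 3)/(z + 1)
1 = 1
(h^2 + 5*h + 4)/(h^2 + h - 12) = (h + 1)/(h - 3)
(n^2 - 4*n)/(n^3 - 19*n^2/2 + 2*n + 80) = 2*n/(2*n^2 - 11*n - 40)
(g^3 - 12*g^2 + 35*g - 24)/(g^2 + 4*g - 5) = (g^2 - 11*g + 24)/(g + 5)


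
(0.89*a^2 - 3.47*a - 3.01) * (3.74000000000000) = 3.3286*a^2 - 12.9778*a - 11.2574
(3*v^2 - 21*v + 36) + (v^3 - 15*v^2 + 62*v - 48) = v^3 - 12*v^2 + 41*v - 12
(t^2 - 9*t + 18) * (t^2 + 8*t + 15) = t^4 - t^3 - 39*t^2 + 9*t + 270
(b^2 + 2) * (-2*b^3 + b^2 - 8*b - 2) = -2*b^5 + b^4 - 12*b^3 - 16*b - 4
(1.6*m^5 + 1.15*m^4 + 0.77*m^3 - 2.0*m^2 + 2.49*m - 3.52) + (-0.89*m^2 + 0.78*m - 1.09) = 1.6*m^5 + 1.15*m^4 + 0.77*m^3 - 2.89*m^2 + 3.27*m - 4.61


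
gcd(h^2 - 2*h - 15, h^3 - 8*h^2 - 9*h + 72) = h + 3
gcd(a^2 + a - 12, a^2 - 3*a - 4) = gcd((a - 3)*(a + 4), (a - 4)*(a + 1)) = 1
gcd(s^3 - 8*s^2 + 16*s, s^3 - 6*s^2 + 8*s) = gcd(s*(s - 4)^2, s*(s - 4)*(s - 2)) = s^2 - 4*s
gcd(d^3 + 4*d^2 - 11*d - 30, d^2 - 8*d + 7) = 1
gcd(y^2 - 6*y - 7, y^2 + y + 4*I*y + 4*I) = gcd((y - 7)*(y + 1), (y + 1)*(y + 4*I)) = y + 1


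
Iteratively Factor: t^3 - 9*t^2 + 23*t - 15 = (t - 5)*(t^2 - 4*t + 3) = (t - 5)*(t - 3)*(t - 1)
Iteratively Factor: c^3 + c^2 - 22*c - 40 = (c - 5)*(c^2 + 6*c + 8) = (c - 5)*(c + 2)*(c + 4)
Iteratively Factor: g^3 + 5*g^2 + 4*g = (g + 4)*(g^2 + g) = g*(g + 4)*(g + 1)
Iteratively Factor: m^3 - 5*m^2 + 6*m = (m - 3)*(m^2 - 2*m) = (m - 3)*(m - 2)*(m)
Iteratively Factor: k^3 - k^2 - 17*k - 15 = (k + 3)*(k^2 - 4*k - 5) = (k - 5)*(k + 3)*(k + 1)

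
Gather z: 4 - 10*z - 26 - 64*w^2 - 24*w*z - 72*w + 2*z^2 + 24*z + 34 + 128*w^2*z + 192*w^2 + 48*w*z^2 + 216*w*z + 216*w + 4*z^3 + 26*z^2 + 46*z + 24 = 128*w^2 + 144*w + 4*z^3 + z^2*(48*w + 28) + z*(128*w^2 + 192*w + 60) + 36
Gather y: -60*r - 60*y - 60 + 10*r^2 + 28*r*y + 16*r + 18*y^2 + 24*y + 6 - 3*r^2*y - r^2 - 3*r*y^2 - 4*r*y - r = 9*r^2 - 45*r + y^2*(18 - 3*r) + y*(-3*r^2 + 24*r - 36) - 54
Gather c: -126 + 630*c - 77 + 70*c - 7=700*c - 210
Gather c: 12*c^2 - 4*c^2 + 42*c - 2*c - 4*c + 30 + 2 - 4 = 8*c^2 + 36*c + 28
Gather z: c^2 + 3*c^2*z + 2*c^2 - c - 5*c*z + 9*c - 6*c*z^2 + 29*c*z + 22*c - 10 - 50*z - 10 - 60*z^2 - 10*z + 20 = 3*c^2 + 30*c + z^2*(-6*c - 60) + z*(3*c^2 + 24*c - 60)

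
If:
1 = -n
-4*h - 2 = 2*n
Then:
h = 0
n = -1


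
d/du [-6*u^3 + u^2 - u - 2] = -18*u^2 + 2*u - 1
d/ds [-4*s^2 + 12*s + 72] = 12 - 8*s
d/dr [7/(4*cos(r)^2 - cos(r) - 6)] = 7*(8*cos(r) - 1)*sin(r)/(-4*cos(r)^2 + cos(r) + 6)^2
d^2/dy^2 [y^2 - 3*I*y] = 2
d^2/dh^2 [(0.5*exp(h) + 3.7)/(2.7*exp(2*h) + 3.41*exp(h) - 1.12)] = (3.645*exp(4*h) + 103.2885*exp(3*h) + 111.2697*exp(2*h) + 89.68877*exp(h) + 14.75824)*exp(h)/(19.683*exp(6*h) + 74.5767*exp(5*h) + 69.69321*exp(4*h) - 22.219219*exp(3*h) - 28.909776*exp(2*h) + 12.832512*exp(h) - 1.404928)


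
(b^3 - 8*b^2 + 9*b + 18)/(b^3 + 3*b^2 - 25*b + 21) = (b^2 - 5*b - 6)/(b^2 + 6*b - 7)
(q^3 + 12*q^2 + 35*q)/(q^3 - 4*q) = (q^2 + 12*q + 35)/(q^2 - 4)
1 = 1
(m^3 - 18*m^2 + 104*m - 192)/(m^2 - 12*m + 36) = (m^2 - 12*m + 32)/(m - 6)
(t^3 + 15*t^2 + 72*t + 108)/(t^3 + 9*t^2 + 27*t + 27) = (t^2 + 12*t + 36)/(t^2 + 6*t + 9)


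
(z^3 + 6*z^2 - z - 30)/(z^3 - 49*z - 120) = (z - 2)/(z - 8)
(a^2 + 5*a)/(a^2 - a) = (a + 5)/(a - 1)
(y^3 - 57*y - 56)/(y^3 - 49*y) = (y^2 - 7*y - 8)/(y*(y - 7))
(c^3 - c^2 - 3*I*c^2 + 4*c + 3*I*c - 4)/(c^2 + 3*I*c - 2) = (c^2 - c*(1 + 4*I) + 4*I)/(c + 2*I)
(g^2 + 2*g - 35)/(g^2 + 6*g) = (g^2 + 2*g - 35)/(g*(g + 6))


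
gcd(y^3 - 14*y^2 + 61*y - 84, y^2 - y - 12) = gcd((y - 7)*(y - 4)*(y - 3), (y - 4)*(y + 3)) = y - 4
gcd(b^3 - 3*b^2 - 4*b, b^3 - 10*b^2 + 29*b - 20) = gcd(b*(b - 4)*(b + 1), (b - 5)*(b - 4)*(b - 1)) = b - 4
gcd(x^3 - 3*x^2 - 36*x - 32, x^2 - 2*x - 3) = x + 1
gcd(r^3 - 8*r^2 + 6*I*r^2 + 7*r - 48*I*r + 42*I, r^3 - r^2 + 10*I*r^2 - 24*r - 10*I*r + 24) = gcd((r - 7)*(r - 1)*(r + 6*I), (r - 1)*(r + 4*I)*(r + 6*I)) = r^2 + r*(-1 + 6*I) - 6*I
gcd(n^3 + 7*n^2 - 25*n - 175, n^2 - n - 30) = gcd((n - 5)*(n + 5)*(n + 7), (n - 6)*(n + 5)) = n + 5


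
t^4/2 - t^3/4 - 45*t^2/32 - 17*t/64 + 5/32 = (t/2 + 1/4)*(t - 2)*(t - 1/4)*(t + 5/4)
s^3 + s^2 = s^2*(s + 1)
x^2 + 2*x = x*(x + 2)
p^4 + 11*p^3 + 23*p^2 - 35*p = p*(p - 1)*(p + 5)*(p + 7)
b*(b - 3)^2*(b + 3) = b^4 - 3*b^3 - 9*b^2 + 27*b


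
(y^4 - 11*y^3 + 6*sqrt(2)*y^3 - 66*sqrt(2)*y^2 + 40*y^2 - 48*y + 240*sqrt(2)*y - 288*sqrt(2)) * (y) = y^5 - 11*y^4 + 6*sqrt(2)*y^4 - 66*sqrt(2)*y^3 + 40*y^3 - 48*y^2 + 240*sqrt(2)*y^2 - 288*sqrt(2)*y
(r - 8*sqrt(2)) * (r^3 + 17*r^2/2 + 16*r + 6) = r^4 - 8*sqrt(2)*r^3 + 17*r^3/2 - 68*sqrt(2)*r^2 + 16*r^2 - 128*sqrt(2)*r + 6*r - 48*sqrt(2)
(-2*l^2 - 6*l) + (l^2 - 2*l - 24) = -l^2 - 8*l - 24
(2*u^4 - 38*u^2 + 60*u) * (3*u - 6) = 6*u^5 - 12*u^4 - 114*u^3 + 408*u^2 - 360*u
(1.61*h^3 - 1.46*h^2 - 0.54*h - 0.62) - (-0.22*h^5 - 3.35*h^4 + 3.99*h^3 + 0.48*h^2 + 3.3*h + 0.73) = 0.22*h^5 + 3.35*h^4 - 2.38*h^3 - 1.94*h^2 - 3.84*h - 1.35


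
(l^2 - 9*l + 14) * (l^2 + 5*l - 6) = l^4 - 4*l^3 - 37*l^2 + 124*l - 84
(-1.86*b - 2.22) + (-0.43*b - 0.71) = -2.29*b - 2.93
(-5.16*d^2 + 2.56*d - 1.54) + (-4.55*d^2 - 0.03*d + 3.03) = -9.71*d^2 + 2.53*d + 1.49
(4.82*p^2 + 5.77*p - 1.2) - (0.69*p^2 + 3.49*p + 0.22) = 4.13*p^2 + 2.28*p - 1.42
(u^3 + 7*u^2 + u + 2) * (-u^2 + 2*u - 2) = -u^5 - 5*u^4 + 11*u^3 - 14*u^2 + 2*u - 4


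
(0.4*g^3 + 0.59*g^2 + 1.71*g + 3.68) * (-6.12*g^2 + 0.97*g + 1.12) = -2.448*g^5 - 3.2228*g^4 - 9.4449*g^3 - 20.2021*g^2 + 5.4848*g + 4.1216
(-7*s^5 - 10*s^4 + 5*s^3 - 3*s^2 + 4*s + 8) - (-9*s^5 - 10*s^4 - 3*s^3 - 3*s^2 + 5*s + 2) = 2*s^5 + 8*s^3 - s + 6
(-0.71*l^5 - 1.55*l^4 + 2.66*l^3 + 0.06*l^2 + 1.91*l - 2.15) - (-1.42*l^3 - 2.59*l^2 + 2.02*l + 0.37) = -0.71*l^5 - 1.55*l^4 + 4.08*l^3 + 2.65*l^2 - 0.11*l - 2.52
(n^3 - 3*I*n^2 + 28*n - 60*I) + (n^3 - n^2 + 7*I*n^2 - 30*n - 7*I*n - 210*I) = 2*n^3 - n^2 + 4*I*n^2 - 2*n - 7*I*n - 270*I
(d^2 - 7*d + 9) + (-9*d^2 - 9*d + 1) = -8*d^2 - 16*d + 10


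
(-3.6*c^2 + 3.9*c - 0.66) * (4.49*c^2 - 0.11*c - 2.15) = -16.164*c^4 + 17.907*c^3 + 4.3476*c^2 - 8.3124*c + 1.419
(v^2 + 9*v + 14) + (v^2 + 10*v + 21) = 2*v^2 + 19*v + 35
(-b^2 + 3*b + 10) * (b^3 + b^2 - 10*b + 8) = -b^5 + 2*b^4 + 23*b^3 - 28*b^2 - 76*b + 80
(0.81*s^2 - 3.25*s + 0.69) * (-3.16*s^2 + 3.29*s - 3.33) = -2.5596*s^4 + 12.9349*s^3 - 15.5702*s^2 + 13.0926*s - 2.2977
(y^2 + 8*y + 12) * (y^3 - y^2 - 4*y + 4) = y^5 + 7*y^4 - 40*y^2 - 16*y + 48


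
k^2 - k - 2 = (k - 2)*(k + 1)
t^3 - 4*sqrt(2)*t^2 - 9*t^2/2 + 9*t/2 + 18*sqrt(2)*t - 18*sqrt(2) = (t - 3)*(t - 3/2)*(t - 4*sqrt(2))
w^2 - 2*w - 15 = (w - 5)*(w + 3)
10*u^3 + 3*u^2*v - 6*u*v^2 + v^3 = (-5*u + v)*(-2*u + v)*(u + v)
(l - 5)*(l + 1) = l^2 - 4*l - 5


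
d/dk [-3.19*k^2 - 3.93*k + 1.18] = -6.38*k - 3.93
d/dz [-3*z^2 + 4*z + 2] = 4 - 6*z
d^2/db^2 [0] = 0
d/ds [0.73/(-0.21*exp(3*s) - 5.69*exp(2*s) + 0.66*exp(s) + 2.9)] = (0.4599*exp(2*s) + 8.3074*exp(s) - 0.4818)*exp(s)/(0.21*exp(3*s) + 5.69*exp(2*s) - 0.66*exp(s) - 2.9)^2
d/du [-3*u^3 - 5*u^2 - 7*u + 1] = -9*u^2 - 10*u - 7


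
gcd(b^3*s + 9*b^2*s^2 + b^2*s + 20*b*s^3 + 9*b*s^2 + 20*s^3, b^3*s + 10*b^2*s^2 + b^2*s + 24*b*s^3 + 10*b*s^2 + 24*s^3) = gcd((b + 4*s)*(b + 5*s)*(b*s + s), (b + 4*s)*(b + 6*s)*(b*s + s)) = b^2*s + 4*b*s^2 + b*s + 4*s^2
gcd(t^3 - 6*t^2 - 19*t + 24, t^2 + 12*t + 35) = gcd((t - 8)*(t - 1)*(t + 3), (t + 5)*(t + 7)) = 1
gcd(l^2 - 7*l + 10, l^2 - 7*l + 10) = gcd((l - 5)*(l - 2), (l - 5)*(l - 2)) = l^2 - 7*l + 10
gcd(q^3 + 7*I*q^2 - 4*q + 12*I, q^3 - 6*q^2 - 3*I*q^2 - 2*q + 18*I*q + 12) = q - I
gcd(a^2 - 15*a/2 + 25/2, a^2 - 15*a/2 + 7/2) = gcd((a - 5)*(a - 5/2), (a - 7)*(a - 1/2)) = 1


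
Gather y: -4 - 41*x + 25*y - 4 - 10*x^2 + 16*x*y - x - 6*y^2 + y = -10*x^2 - 42*x - 6*y^2 + y*(16*x + 26) - 8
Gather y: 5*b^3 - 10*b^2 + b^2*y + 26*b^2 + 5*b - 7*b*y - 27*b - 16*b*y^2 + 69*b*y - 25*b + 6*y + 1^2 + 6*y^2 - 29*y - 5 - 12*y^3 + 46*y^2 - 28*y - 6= 5*b^3 + 16*b^2 - 47*b - 12*y^3 + y^2*(52 - 16*b) + y*(b^2 + 62*b - 51) - 10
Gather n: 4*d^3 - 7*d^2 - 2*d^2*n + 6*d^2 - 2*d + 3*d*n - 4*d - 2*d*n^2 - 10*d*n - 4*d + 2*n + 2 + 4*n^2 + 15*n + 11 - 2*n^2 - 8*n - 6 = 4*d^3 - d^2 - 10*d + n^2*(2 - 2*d) + n*(-2*d^2 - 7*d + 9) + 7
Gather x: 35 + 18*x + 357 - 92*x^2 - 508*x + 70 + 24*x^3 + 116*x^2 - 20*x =24*x^3 + 24*x^2 - 510*x + 462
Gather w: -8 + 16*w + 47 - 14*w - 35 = 2*w + 4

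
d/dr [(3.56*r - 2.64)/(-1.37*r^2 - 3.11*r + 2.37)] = (4.8772*r^2 - 7.2336*r + 0.226800000000001)/(1.8769*r^4 + 8.5214*r^3 + 3.1783*r^2 - 14.7414*r + 5.6169)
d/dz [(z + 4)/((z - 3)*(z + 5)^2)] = (-2*(z - 3)*(z + 4) + (z - 3)*(z + 5) - (z + 4)*(z + 5))/((z - 3)^2*(z + 5)^3)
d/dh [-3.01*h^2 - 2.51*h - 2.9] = -6.02*h - 2.51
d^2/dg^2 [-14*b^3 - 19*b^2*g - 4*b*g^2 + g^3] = -8*b + 6*g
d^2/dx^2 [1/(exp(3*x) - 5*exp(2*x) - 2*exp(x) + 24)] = ((-9*exp(2*x) + 20*exp(x) + 2)*(exp(3*x) - 5*exp(2*x) - 2*exp(x) + 24) + 2*(-3*exp(2*x) + 10*exp(x) + 2)^2*exp(x))*exp(x)/(exp(3*x) - 5*exp(2*x) - 2*exp(x) + 24)^3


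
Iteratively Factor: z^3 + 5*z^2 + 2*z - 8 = (z + 2)*(z^2 + 3*z - 4) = (z + 2)*(z + 4)*(z - 1)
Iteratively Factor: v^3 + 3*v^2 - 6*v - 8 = (v - 2)*(v^2 + 5*v + 4) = (v - 2)*(v + 1)*(v + 4)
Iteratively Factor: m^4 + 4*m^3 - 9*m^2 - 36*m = (m - 3)*(m^3 + 7*m^2 + 12*m) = (m - 3)*(m + 3)*(m^2 + 4*m) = m*(m - 3)*(m + 3)*(m + 4)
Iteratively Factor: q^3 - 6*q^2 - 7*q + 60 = (q - 4)*(q^2 - 2*q - 15) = (q - 4)*(q + 3)*(q - 5)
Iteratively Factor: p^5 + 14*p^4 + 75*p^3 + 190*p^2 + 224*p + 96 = (p + 3)*(p^4 + 11*p^3 + 42*p^2 + 64*p + 32) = (p + 3)*(p + 4)*(p^3 + 7*p^2 + 14*p + 8) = (p + 3)*(p + 4)^2*(p^2 + 3*p + 2) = (p + 1)*(p + 3)*(p + 4)^2*(p + 2)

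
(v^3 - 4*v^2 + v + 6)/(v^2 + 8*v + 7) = (v^2 - 5*v + 6)/(v + 7)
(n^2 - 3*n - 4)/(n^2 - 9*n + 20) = (n + 1)/(n - 5)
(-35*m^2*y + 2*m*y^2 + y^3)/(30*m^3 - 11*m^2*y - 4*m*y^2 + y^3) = y*(7*m + y)/(-6*m^2 + m*y + y^2)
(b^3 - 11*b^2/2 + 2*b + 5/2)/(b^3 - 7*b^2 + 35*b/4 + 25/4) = 2*(b - 1)/(2*b - 5)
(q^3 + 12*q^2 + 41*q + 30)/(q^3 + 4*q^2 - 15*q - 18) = (q + 5)/(q - 3)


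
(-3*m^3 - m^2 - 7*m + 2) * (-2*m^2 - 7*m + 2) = 6*m^5 + 23*m^4 + 15*m^3 + 43*m^2 - 28*m + 4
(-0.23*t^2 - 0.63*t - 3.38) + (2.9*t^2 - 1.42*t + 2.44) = 2.67*t^2 - 2.05*t - 0.94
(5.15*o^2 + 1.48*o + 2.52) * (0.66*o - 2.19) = 3.399*o^3 - 10.3017*o^2 - 1.578*o - 5.5188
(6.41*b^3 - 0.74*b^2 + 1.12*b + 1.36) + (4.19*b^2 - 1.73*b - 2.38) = 6.41*b^3 + 3.45*b^2 - 0.61*b - 1.02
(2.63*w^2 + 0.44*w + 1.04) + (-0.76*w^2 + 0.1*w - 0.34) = 1.87*w^2 + 0.54*w + 0.7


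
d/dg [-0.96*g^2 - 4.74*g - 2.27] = -1.92*g - 4.74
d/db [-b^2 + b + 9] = 1 - 2*b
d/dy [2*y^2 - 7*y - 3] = 4*y - 7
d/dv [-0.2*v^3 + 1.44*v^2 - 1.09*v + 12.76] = -0.6*v^2 + 2.88*v - 1.09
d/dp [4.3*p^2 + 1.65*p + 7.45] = 8.6*p + 1.65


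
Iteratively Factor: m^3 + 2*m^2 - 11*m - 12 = (m + 1)*(m^2 + m - 12) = (m - 3)*(m + 1)*(m + 4)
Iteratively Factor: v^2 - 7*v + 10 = (v - 2)*(v - 5)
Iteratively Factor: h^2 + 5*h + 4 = (h + 4)*(h + 1)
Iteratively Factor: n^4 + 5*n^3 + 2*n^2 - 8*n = (n + 2)*(n^3 + 3*n^2 - 4*n) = (n + 2)*(n + 4)*(n^2 - n) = (n - 1)*(n + 2)*(n + 4)*(n)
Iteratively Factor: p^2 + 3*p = (p)*(p + 3)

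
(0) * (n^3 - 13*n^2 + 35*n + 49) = 0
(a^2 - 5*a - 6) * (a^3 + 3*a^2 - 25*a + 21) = a^5 - 2*a^4 - 46*a^3 + 128*a^2 + 45*a - 126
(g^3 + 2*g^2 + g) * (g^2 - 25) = g^5 + 2*g^4 - 24*g^3 - 50*g^2 - 25*g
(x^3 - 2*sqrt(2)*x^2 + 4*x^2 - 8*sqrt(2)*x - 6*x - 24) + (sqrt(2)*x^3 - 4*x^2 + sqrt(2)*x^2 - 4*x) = x^3 + sqrt(2)*x^3 - sqrt(2)*x^2 - 8*sqrt(2)*x - 10*x - 24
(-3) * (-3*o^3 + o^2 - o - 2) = 9*o^3 - 3*o^2 + 3*o + 6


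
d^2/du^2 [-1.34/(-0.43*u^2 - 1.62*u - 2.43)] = (-0.495532*u^2 - 1.866888*u + 1.34*(0.86*u + 1.62)*(1.72*u + 3.24) - 2.800332)/(0.43*u^2 + 1.62*u + 2.43)^3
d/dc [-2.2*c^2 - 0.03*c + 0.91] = -4.4*c - 0.03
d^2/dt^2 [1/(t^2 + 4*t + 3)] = 2*(-t^2 - 4*t + 4*(t + 2)^2 - 3)/(t^2 + 4*t + 3)^3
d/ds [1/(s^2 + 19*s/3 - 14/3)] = 3*(-6*s - 19)/(3*s^2 + 19*s - 14)^2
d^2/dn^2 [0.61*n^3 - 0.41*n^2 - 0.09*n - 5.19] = 3.66*n - 0.82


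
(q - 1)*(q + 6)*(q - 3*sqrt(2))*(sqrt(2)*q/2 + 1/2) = sqrt(2)*q^4/2 - 5*q^3/2 + 5*sqrt(2)*q^3/2 - 25*q^2/2 - 9*sqrt(2)*q^2/2 - 15*sqrt(2)*q/2 + 15*q + 9*sqrt(2)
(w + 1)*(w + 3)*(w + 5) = w^3 + 9*w^2 + 23*w + 15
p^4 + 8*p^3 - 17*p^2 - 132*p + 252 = (p - 3)*(p - 2)*(p + 6)*(p + 7)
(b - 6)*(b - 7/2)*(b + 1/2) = b^3 - 9*b^2 + 65*b/4 + 21/2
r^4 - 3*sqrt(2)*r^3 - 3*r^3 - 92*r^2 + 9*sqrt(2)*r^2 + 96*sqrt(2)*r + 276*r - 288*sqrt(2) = (r - 3)*(r - 8*sqrt(2))*(r - sqrt(2))*(r + 6*sqrt(2))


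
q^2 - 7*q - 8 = (q - 8)*(q + 1)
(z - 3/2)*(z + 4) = z^2 + 5*z/2 - 6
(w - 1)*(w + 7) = w^2 + 6*w - 7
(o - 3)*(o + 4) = o^2 + o - 12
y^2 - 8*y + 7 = (y - 7)*(y - 1)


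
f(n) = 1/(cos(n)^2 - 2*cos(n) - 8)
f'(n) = (2*sin(n)*cos(n) - 2*sin(n))/(cos(n)^2 - 2*cos(n) - 8)^2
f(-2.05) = -0.15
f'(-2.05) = 0.06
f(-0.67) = -0.11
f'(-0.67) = 0.00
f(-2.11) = -0.15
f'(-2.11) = 0.06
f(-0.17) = -0.11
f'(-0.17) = 0.00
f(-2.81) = -0.19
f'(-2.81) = 0.05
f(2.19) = -0.15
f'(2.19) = -0.06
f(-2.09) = -0.15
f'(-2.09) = 0.06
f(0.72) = -0.11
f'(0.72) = -0.00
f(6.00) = -0.11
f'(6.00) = 0.00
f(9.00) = -0.19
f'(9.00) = -0.06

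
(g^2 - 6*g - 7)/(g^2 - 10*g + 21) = (g + 1)/(g - 3)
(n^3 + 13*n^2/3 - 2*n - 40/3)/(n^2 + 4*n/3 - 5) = (n^2 + 6*n + 8)/(n + 3)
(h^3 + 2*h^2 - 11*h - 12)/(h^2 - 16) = (h^2 - 2*h - 3)/(h - 4)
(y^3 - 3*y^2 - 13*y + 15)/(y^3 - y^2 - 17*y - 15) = (y - 1)/(y + 1)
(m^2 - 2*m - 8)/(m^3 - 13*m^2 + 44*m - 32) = (m + 2)/(m^2 - 9*m + 8)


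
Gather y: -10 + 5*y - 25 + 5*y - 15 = 10*y - 50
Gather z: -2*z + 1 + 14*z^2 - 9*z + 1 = 14*z^2 - 11*z + 2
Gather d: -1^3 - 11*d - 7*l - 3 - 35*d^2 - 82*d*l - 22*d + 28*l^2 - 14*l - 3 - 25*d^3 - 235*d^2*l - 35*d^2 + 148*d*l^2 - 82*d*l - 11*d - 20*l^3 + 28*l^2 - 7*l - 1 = -25*d^3 + d^2*(-235*l - 70) + d*(148*l^2 - 164*l - 44) - 20*l^3 + 56*l^2 - 28*l - 8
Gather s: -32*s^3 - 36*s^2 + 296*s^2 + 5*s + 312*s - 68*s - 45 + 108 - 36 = -32*s^3 + 260*s^2 + 249*s + 27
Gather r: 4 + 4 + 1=9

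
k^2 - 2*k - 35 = (k - 7)*(k + 5)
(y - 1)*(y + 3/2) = y^2 + y/2 - 3/2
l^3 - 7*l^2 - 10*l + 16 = (l - 8)*(l - 1)*(l + 2)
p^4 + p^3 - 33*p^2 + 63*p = p*(p - 3)^2*(p + 7)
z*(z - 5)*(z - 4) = z^3 - 9*z^2 + 20*z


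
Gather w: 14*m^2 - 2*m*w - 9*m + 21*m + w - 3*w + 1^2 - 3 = 14*m^2 + 12*m + w*(-2*m - 2) - 2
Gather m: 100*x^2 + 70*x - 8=100*x^2 + 70*x - 8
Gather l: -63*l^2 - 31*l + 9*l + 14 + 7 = -63*l^2 - 22*l + 21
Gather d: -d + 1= 1 - d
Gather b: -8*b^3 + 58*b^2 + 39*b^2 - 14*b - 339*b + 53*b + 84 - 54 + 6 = -8*b^3 + 97*b^2 - 300*b + 36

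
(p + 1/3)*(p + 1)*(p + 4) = p^3 + 16*p^2/3 + 17*p/3 + 4/3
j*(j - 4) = j^2 - 4*j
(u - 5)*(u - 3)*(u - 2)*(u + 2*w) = u^4 + 2*u^3*w - 10*u^3 - 20*u^2*w + 31*u^2 + 62*u*w - 30*u - 60*w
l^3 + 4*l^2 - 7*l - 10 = (l - 2)*(l + 1)*(l + 5)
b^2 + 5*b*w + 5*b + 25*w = (b + 5)*(b + 5*w)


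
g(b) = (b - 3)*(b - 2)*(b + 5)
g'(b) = (b - 3)*(b - 2) + (b - 3)*(b + 5) + (b - 2)*(b + 5)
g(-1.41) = 53.99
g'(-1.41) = -13.04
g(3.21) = 2.09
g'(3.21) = 11.91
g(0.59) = 19.00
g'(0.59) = -17.96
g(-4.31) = 31.83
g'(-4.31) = 36.73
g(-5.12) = -6.94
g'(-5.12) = 59.64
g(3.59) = 8.06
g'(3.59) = 19.66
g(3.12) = 1.09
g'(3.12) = 10.20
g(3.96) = 16.86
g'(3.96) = 28.04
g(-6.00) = -72.00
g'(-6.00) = 89.00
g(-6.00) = -72.00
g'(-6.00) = 89.00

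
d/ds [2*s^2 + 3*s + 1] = 4*s + 3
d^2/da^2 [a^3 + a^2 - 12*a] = 6*a + 2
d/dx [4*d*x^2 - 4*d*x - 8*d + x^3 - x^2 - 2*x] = 8*d*x - 4*d + 3*x^2 - 2*x - 2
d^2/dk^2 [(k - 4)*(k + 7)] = 2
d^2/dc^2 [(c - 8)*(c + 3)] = 2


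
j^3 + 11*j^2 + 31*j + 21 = (j + 1)*(j + 3)*(j + 7)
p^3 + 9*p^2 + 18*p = p*(p + 3)*(p + 6)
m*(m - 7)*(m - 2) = m^3 - 9*m^2 + 14*m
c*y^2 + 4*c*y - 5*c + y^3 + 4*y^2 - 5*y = (c + y)*(y - 1)*(y + 5)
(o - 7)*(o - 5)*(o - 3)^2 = o^4 - 18*o^3 + 116*o^2 - 318*o + 315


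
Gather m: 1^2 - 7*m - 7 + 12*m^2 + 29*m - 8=12*m^2 + 22*m - 14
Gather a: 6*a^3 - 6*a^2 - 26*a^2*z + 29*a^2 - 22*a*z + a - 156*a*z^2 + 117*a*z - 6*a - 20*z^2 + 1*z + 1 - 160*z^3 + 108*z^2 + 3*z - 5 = 6*a^3 + a^2*(23 - 26*z) + a*(-156*z^2 + 95*z - 5) - 160*z^3 + 88*z^2 + 4*z - 4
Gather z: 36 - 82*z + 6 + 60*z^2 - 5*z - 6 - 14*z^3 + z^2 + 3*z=-14*z^3 + 61*z^2 - 84*z + 36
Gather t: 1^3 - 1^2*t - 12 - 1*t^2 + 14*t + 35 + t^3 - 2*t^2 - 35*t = t^3 - 3*t^2 - 22*t + 24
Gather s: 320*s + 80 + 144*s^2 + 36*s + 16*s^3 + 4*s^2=16*s^3 + 148*s^2 + 356*s + 80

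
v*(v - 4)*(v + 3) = v^3 - v^2 - 12*v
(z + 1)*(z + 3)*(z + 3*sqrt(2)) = z^3 + 4*z^2 + 3*sqrt(2)*z^2 + 3*z + 12*sqrt(2)*z + 9*sqrt(2)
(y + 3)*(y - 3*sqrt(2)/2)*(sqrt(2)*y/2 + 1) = sqrt(2)*y^3/2 - y^2/2 + 3*sqrt(2)*y^2/2 - 3*sqrt(2)*y/2 - 3*y/2 - 9*sqrt(2)/2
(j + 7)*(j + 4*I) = j^2 + 7*j + 4*I*j + 28*I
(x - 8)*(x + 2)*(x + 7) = x^3 + x^2 - 58*x - 112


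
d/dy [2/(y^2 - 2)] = -4*y/(y^2 - 2)^2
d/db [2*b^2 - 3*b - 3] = 4*b - 3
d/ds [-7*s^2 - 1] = -14*s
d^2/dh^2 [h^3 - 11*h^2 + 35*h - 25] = 6*h - 22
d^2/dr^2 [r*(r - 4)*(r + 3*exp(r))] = 3*r^2*exp(r) + 6*r - 18*exp(r) - 8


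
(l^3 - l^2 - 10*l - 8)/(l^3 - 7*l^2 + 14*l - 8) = (l^2 + 3*l + 2)/(l^2 - 3*l + 2)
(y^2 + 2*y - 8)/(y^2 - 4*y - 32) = (y - 2)/(y - 8)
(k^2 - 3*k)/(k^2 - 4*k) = (k - 3)/(k - 4)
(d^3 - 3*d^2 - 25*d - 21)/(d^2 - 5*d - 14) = (d^2 + 4*d + 3)/(d + 2)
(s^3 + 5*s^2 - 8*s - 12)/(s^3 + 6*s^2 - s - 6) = (s - 2)/(s - 1)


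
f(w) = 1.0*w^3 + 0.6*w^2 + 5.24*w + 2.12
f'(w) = 3.0*w^2 + 1.2*w + 5.24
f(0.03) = 2.28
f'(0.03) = 5.28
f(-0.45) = -0.21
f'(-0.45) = 5.31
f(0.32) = 3.89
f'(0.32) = 5.93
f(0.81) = 7.29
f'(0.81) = 8.18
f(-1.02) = -3.66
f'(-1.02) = 7.14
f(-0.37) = 0.21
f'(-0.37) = 5.21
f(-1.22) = -5.20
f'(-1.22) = 8.24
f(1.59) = 15.99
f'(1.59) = 14.73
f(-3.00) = -35.20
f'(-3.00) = 28.64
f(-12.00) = -1702.36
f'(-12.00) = 422.84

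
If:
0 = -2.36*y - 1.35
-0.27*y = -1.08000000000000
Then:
No Solution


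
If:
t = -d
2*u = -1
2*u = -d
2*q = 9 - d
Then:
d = 1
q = 4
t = -1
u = -1/2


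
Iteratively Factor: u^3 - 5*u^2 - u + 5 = (u - 5)*(u^2 - 1) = (u - 5)*(u - 1)*(u + 1)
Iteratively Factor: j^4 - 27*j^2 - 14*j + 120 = (j + 3)*(j^3 - 3*j^2 - 18*j + 40) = (j + 3)*(j + 4)*(j^2 - 7*j + 10) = (j - 2)*(j + 3)*(j + 4)*(j - 5)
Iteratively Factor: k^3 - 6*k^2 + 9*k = (k - 3)*(k^2 - 3*k) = k*(k - 3)*(k - 3)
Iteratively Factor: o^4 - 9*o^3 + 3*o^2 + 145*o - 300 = (o + 4)*(o^3 - 13*o^2 + 55*o - 75) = (o - 5)*(o + 4)*(o^2 - 8*o + 15) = (o - 5)^2*(o + 4)*(o - 3)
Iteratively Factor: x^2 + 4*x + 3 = (x + 3)*(x + 1)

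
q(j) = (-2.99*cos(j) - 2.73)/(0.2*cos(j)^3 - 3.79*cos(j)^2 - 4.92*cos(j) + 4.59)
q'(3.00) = 0.08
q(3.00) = 0.04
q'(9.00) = 0.21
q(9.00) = 0.00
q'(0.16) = 0.63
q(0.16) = 1.51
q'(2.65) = 0.24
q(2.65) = -0.02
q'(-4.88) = 2.27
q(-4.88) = -0.88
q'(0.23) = 0.97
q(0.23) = 1.56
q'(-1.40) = -2.30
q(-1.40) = -0.89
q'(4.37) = -0.60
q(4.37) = -0.30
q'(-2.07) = -0.47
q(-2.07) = -0.21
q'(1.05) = 22.83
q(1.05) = -3.43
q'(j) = (-2.99*cos(j) - 2.73)*(0.6*sin(j)*cos(j)^2 - 7.58*sin(j)*cos(j) - 4.92*sin(j))/(0.2*cos(j)^3 - 3.79*cos(j)^2 - 4.92*cos(j) + 4.59)^2 + 2.99*sin(j)/(0.2*cos(j)^3 - 3.79*cos(j)^2 - 4.92*cos(j) + 4.59) = (-1.196*cos(j)^3 + 9.6941*cos(j)^2 + 20.6934*cos(j) + 27.1557)*sin(j)/(0.04*cos(j)^6 - 1.516*cos(j)^5 + 12.3961*cos(j)^4 + 39.1296*cos(j)^3 - 10.5858*cos(j)^2 - 45.1656*cos(j) + 21.0681)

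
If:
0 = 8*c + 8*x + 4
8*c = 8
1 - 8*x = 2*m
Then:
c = 1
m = 13/2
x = -3/2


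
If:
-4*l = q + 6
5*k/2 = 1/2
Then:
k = 1/5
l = -q/4 - 3/2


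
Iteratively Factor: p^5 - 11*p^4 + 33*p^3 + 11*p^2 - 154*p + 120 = (p - 3)*(p^4 - 8*p^3 + 9*p^2 + 38*p - 40) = (p - 5)*(p - 3)*(p^3 - 3*p^2 - 6*p + 8) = (p - 5)*(p - 4)*(p - 3)*(p^2 + p - 2) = (p - 5)*(p - 4)*(p - 3)*(p + 2)*(p - 1)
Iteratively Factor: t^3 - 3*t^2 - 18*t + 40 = (t - 5)*(t^2 + 2*t - 8) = (t - 5)*(t + 4)*(t - 2)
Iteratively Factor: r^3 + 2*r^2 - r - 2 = (r + 1)*(r^2 + r - 2) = (r - 1)*(r + 1)*(r + 2)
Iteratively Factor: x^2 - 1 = (x - 1)*(x + 1)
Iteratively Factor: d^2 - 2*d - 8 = (d - 4)*(d + 2)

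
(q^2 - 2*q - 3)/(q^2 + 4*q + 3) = (q - 3)/(q + 3)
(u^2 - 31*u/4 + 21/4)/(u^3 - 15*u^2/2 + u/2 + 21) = (4*u - 3)/(2*(2*u^2 - u - 6))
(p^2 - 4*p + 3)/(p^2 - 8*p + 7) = (p - 3)/(p - 7)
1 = 1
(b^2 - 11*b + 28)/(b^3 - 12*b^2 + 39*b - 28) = 1/(b - 1)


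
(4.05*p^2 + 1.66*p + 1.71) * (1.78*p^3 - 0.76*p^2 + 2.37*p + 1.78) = 7.209*p^5 - 0.1232*p^4 + 11.3807*p^3 + 9.8436*p^2 + 7.0075*p + 3.0438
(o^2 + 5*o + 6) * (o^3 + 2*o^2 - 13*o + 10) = o^5 + 7*o^4 + 3*o^3 - 43*o^2 - 28*o + 60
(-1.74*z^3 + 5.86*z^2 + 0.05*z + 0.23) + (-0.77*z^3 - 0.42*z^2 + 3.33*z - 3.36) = -2.51*z^3 + 5.44*z^2 + 3.38*z - 3.13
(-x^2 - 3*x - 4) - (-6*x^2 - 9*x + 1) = 5*x^2 + 6*x - 5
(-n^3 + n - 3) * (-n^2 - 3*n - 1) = n^5 + 3*n^4 + 8*n + 3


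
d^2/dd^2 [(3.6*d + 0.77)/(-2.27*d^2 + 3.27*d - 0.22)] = (-(3.6*d + 0.77)*(4.54*d - 3.27)*(9.08*d - 6.54) + (49.032*d - 20.0482)*(2.27*d^2 - 3.27*d + 0.22))/(2.27*d^2 - 3.27*d + 0.22)^3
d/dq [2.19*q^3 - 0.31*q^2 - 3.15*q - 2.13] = 6.57*q^2 - 0.62*q - 3.15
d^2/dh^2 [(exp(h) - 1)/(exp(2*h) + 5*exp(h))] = (exp(3*h) - 9*exp(2*h) - 15*exp(h) - 25)*exp(-h)/(exp(3*h) + 15*exp(2*h) + 75*exp(h) + 125)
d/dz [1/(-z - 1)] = (z + 1)^(-2)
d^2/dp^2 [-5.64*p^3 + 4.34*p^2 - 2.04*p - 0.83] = 8.68 - 33.84*p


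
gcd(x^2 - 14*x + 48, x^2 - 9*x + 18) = x - 6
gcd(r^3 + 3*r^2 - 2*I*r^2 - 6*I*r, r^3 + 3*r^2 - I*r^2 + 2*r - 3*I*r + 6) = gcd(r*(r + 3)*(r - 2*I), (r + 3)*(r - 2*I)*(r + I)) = r^2 + r*(3 - 2*I) - 6*I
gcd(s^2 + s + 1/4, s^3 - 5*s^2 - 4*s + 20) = 1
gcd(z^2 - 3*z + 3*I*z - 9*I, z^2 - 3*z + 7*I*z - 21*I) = z - 3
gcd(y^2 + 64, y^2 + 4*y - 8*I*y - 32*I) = y - 8*I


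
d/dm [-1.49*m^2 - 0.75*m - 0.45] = -2.98*m - 0.75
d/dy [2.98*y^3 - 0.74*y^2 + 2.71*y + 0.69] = 8.94*y^2 - 1.48*y + 2.71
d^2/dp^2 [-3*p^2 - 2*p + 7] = -6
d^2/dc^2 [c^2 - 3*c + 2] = 2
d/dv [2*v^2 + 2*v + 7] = 4*v + 2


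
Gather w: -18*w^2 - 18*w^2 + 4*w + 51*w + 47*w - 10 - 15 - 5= -36*w^2 + 102*w - 30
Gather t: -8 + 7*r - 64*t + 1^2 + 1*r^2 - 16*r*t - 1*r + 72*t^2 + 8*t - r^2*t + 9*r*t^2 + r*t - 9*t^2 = r^2 + 6*r + t^2*(9*r + 63) + t*(-r^2 - 15*r - 56) - 7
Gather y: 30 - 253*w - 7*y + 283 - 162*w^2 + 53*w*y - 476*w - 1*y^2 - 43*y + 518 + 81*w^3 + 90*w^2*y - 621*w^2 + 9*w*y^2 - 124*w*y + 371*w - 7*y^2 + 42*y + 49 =81*w^3 - 783*w^2 - 358*w + y^2*(9*w - 8) + y*(90*w^2 - 71*w - 8) + 880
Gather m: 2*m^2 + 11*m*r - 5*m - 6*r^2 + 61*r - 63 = 2*m^2 + m*(11*r - 5) - 6*r^2 + 61*r - 63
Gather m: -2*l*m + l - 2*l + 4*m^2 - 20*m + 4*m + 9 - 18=-l + 4*m^2 + m*(-2*l - 16) - 9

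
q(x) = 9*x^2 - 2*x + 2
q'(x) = 18*x - 2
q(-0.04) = 2.09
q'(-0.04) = -2.72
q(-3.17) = 98.78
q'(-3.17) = -59.06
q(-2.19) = 49.54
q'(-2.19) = -41.42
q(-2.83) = 79.74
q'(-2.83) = -52.94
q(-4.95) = 232.42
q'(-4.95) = -91.10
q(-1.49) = 24.96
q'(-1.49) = -28.82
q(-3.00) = 89.00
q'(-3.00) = -56.00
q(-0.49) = 5.14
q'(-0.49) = -10.82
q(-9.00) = 749.00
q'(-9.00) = -164.00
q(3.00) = 77.00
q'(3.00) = 52.00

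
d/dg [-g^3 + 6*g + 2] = 6 - 3*g^2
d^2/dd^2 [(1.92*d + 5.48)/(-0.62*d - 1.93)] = (0.381919999999999 - 2.22044604925031e-16*d)/(0.62*d + 1.93)^3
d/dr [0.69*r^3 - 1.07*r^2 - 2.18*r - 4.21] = 2.07*r^2 - 2.14*r - 2.18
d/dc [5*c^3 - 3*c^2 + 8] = 3*c*(5*c - 2)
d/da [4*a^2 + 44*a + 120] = 8*a + 44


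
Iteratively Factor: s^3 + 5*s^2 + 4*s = (s)*(s^2 + 5*s + 4) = s*(s + 4)*(s + 1)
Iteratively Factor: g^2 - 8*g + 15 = (g - 5)*(g - 3)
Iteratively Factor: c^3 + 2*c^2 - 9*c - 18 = (c + 3)*(c^2 - c - 6) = (c - 3)*(c + 3)*(c + 2)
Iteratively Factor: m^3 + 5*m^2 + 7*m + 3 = (m + 1)*(m^2 + 4*m + 3) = (m + 1)^2*(m + 3)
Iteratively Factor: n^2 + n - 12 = (n + 4)*(n - 3)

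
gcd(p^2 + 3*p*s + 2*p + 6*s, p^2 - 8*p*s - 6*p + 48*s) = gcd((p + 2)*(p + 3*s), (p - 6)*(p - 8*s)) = 1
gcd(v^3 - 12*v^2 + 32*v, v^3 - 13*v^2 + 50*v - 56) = v - 4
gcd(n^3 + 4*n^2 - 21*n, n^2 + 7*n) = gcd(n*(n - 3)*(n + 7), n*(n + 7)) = n^2 + 7*n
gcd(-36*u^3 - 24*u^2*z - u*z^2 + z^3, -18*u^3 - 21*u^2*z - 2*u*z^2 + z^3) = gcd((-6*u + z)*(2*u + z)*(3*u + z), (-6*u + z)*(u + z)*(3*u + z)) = -18*u^2 - 3*u*z + z^2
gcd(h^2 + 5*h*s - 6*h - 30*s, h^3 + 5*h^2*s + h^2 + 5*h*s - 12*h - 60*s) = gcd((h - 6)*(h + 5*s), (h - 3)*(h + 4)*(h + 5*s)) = h + 5*s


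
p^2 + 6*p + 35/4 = (p + 5/2)*(p + 7/2)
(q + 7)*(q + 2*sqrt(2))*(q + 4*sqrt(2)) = q^3 + 7*q^2 + 6*sqrt(2)*q^2 + 16*q + 42*sqrt(2)*q + 112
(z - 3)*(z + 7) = z^2 + 4*z - 21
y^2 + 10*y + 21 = (y + 3)*(y + 7)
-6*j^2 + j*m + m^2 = (-2*j + m)*(3*j + m)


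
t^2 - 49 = (t - 7)*(t + 7)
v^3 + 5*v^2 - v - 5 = (v - 1)*(v + 1)*(v + 5)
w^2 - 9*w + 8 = (w - 8)*(w - 1)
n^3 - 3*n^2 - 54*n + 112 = (n - 8)*(n - 2)*(n + 7)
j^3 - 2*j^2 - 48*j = j*(j - 8)*(j + 6)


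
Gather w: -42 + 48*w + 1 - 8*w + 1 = 40*w - 40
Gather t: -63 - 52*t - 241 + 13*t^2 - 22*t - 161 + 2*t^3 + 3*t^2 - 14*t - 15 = 2*t^3 + 16*t^2 - 88*t - 480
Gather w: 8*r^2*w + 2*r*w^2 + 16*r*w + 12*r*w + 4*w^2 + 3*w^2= w^2*(2*r + 7) + w*(8*r^2 + 28*r)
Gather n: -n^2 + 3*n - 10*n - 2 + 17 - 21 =-n^2 - 7*n - 6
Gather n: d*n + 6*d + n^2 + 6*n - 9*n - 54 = 6*d + n^2 + n*(d - 3) - 54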